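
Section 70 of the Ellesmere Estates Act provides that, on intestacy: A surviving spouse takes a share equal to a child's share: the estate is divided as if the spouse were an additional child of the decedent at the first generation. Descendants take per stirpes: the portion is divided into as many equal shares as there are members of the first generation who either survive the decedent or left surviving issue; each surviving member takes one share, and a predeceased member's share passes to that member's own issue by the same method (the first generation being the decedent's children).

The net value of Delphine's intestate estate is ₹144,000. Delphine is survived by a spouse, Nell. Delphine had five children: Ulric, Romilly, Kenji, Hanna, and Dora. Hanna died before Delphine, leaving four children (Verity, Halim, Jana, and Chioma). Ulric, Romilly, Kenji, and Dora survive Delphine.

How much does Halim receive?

The spouse counts as an additional share at the children's level, so there are 6 primary shares of ₹24,000. Nell takes one such share (₹24,000).
The children's combined portion (₹120,000) is divided into 5 shares of ₹24,000: Ulric, Romilly, Kenji, and Dora each take ₹24,000; Hanna's ₹24,000 share passes to Hanna's issue.
Hanna's share (₹24,000) is divided into 4 shares of ₹6,000: Verity, Halim, Jana, and Chioma each take ₹6,000.

Halim receives ₹6,000.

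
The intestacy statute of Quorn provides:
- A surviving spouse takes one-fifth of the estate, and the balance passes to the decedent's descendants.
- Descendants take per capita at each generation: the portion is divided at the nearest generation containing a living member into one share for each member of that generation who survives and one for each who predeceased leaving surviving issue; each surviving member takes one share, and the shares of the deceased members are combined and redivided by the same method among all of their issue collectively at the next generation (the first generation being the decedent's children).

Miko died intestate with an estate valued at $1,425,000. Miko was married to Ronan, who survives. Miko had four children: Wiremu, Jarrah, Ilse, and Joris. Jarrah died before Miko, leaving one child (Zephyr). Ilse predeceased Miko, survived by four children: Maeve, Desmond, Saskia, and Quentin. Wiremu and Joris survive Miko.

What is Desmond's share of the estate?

Desmond receives $114,000.

Ronan takes one-fifth of $1,425,000 = $285,000. The remaining $1,140,000 passes to the descendants.
The descendants' portion ($1,140,000) is divided at the children's generation into 4 shares of $285,000. Wiremu and Joris each take $285,000. The 2 shares of the deceased (Jarrah and Ilse) are combined into a pool of $570,000.
That pool ($570,000) is divided at the grandchildren's generation equally among Zephyr, Maeve, Desmond, Saskia, and Quentin: $114,000 each.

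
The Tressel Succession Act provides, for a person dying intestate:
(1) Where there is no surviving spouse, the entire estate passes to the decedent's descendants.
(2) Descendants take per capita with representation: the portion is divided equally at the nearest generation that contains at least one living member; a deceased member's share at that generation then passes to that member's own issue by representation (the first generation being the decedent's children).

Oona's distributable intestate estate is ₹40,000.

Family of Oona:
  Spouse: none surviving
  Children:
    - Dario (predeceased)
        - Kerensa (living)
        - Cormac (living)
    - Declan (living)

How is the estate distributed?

The entire ₹40,000 passes to the descendants.
That amount (₹40,000) is divided into 2 shares of ₹20,000: Declan takes ₹20,000; Dario's ₹20,000 share passes to Dario's issue.
Dario's share (₹20,000) is divided into 2 shares of ₹10,000: Kerensa and Cormac each take ₹10,000.

Kerensa: ₹10,000; Cormac: ₹10,000; Declan: ₹20,000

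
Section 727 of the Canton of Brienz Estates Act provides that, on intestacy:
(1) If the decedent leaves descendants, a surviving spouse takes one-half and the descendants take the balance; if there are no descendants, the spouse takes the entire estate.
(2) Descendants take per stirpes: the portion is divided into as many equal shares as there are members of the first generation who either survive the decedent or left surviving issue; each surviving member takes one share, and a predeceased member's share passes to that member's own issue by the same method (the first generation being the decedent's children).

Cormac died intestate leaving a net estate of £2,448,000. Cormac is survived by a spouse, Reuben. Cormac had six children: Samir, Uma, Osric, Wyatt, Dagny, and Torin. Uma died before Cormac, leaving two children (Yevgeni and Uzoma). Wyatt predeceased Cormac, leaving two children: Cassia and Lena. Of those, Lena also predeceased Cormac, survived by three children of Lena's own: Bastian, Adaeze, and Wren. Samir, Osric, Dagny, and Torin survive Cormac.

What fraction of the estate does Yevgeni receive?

Reuben takes one-half of £2,448,000 = £1,224,000. The remaining £1,224,000 passes to the descendants.
The descendants' portion (£1,224,000) is divided into 6 shares of £204,000: Samir, Osric, Dagny, and Torin each take £204,000; Uma's £204,000 share passes to Uma's issue; Wyatt's £204,000 share passes to Wyatt's issue.
Uma's share (£204,000) is divided into 2 shares of £102,000: Yevgeni and Uzoma each take £102,000.
Wyatt's share (£204,000) is divided into 2 shares of £102,000: Cassia takes £102,000; Lena's £102,000 share passes to Lena's issue.
Lena's share (£102,000) is divided into 3 shares of £34,000: Bastian, Adaeze, and Wren each take £34,000.

Yevgeni receives 1/24 of the estate.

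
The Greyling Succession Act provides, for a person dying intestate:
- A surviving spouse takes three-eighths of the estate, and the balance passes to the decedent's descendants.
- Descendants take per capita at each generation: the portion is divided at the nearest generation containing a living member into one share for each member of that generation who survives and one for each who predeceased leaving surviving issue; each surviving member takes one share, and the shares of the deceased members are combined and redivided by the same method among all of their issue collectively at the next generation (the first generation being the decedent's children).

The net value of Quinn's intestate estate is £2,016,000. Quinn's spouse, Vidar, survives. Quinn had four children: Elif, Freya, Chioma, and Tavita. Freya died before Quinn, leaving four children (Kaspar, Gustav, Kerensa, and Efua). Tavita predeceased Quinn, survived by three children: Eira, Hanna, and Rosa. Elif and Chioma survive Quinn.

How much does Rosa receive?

Vidar takes three-eighths of £2,016,000 = £756,000. The remaining £1,260,000 passes to the descendants.
The descendants' portion (£1,260,000) is divided at the children's generation into 4 shares of £315,000. Elif and Chioma each take £315,000. The 2 shares of the deceased (Freya and Tavita) are combined into a pool of £630,000.
That pool (£630,000) is divided at the grandchildren's generation equally among Kaspar, Gustav, Kerensa, Efua, Eira, Hanna, and Rosa: £90,000 each.

Rosa receives £90,000.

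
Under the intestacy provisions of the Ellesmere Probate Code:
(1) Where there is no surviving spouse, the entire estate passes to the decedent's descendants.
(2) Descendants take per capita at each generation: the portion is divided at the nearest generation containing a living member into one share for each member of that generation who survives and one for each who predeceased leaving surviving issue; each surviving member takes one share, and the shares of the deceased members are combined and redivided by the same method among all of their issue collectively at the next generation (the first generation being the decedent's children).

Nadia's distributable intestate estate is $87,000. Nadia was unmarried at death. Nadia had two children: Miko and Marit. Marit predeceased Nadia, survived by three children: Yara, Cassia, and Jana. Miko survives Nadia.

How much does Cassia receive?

Cassia receives $14,500.

The entire $87,000 passes to the descendants.
That amount ($87,000) is divided at the children's generation into 2 shares of $43,500. Miko takes $43,500. The remaining share for the deceased Marit ($43,500) is carried to the next generation.
That pool ($43,500) is divided at the grandchildren's generation equally among Yara, Cassia, and Jana: $14,500 each.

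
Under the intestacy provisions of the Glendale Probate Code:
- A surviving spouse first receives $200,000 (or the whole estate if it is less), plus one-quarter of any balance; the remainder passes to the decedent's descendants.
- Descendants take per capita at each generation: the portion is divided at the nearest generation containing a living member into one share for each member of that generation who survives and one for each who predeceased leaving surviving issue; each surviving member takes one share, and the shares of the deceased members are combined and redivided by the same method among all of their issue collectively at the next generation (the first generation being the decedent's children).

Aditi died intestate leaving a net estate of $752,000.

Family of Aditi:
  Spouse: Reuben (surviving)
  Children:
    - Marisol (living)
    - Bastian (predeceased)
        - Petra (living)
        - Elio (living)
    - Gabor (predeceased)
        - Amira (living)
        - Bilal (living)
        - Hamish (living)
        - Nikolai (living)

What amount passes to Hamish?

Reuben first takes $200,000, leaving a balance of $552,000. Reuben then takes one-quarter of the balance ($138,000), for a total of $338,000. The remaining $414,000 passes to the descendants.
The descendants' portion ($414,000) is divided at the children's generation into 3 shares of $138,000. Marisol takes $138,000. The 2 shares of the deceased (Bastian and Gabor) are combined into a pool of $276,000.
That pool ($276,000) is divided at the grandchildren's generation equally among Petra, Elio, Amira, Bilal, Hamish, and Nikolai: $46,000 each.

Hamish receives $46,000.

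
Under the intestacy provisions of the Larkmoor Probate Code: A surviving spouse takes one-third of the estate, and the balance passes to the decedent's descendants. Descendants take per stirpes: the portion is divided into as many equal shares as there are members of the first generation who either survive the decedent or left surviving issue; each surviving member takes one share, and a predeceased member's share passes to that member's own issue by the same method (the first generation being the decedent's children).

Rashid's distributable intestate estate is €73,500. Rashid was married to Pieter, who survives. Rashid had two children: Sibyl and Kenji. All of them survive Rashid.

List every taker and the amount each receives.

Pieter takes one-third of €73,500 = €24,500. The remaining €49,000 passes to the descendants.
The descendants' portion (€49,000) is divided into 2 shares of €24,500: Sibyl and Kenji each take €24,500.

Pieter: €24,500; Sibyl: €24,500; Kenji: €24,500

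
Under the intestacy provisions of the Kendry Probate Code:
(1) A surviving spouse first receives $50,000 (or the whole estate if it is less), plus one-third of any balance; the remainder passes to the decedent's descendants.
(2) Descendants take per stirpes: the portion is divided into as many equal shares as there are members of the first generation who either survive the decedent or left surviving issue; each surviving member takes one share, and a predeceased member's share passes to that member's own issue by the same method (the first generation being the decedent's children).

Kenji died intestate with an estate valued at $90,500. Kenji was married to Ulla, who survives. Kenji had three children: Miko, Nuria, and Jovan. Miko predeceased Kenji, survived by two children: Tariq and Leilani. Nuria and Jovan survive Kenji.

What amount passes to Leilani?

Leilani receives $4,500.

Ulla first takes $50,000, leaving a balance of $40,500. Ulla then takes one-third of the balance ($13,500), for a total of $63,500. The remaining $27,000 passes to the descendants.
The descendants' portion ($27,000) is divided into 3 shares of $9,000: Nuria and Jovan each take $9,000; Miko's $9,000 share passes to Miko's issue.
Miko's share ($9,000) is divided into 2 shares of $4,500: Tariq and Leilani each take $4,500.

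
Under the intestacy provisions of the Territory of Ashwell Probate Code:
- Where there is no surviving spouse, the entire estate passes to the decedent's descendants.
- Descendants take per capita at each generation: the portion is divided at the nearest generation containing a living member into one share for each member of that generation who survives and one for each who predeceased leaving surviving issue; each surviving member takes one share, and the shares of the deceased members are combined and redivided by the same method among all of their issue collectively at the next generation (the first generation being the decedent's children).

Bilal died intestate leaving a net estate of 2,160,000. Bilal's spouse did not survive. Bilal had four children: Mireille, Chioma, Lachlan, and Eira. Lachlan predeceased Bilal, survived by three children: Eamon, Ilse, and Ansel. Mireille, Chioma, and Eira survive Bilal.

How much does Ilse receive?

The entire 2,160,000 passes to the descendants.
That amount (2,160,000) is divided at the children's generation into 4 shares of 540,000. Mireille, Chioma, and Eira each take 540,000. The remaining share for the deceased Lachlan (540,000) is carried to the next generation.
That pool (540,000) is divided at the grandchildren's generation equally among Eamon, Ilse, and Ansel: 180,000 each.

Ilse receives 180,000.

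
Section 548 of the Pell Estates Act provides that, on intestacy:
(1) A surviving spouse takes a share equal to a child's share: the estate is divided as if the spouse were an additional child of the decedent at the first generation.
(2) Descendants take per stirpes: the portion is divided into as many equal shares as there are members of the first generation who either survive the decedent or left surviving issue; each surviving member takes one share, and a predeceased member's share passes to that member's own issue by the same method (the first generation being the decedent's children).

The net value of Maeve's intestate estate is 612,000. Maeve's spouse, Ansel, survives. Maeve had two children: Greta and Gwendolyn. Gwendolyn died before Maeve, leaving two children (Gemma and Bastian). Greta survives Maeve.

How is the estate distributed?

The spouse counts as an additional share at the children's level, so there are 3 primary shares of 204,000. Ansel takes one such share (204,000).
The children's combined portion (408,000) is divided into 2 shares of 204,000: Greta takes 204,000; Gwendolyn's 204,000 share passes to Gwendolyn's issue.
Gwendolyn's share (204,000) is divided into 2 shares of 102,000: Gemma and Bastian each take 102,000.

Ansel: 204,000; Greta: 204,000; Gemma: 102,000; Bastian: 102,000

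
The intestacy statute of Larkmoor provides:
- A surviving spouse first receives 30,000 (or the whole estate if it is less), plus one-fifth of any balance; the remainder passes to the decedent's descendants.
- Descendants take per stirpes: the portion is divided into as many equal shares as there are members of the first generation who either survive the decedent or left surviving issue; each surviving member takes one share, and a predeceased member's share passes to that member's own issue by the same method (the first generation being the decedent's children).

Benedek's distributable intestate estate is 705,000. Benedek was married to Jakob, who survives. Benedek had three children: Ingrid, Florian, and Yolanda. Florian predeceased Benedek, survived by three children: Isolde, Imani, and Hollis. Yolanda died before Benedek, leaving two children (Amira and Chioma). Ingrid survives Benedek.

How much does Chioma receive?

Chioma receives 90,000.

Jakob first takes 30,000, leaving a balance of 675,000. Jakob then takes one-fifth of the balance (135,000), for a total of 165,000. The remaining 540,000 passes to the descendants.
The descendants' portion (540,000) is divided into 3 shares of 180,000: Ingrid takes 180,000; Florian's 180,000 share passes to Florian's issue; Yolanda's 180,000 share passes to Yolanda's issue.
Florian's share (180,000) is divided into 3 shares of 60,000: Isolde, Imani, and Hollis each take 60,000.
Yolanda's share (180,000) is divided into 2 shares of 90,000: Amira and Chioma each take 90,000.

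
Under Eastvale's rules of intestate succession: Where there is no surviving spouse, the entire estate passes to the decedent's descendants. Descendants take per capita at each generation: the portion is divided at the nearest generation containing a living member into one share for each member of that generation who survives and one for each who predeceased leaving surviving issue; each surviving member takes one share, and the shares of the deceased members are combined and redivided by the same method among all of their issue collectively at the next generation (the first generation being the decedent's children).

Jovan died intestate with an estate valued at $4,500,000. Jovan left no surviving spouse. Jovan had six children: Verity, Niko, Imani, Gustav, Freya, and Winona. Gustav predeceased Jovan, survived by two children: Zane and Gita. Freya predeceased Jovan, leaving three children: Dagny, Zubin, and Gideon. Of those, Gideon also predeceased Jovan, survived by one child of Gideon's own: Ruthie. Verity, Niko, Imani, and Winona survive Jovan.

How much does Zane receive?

Zane receives $300,000.

The entire $4,500,000 passes to the descendants.
That amount ($4,500,000) is divided at the children's generation into 6 shares of $750,000. Verity, Niko, Imani, and Winona each take $750,000. The 2 shares of the deceased (Gustav and Freya) are combined into a pool of $1,500,000.
That pool ($1,500,000) is divided at the grandchildren's generation into 5 shares of $300,000. Zane, Gita, Dagny, and Zubin each take $300,000. The remaining share for the deceased Gideon ($300,000) is carried to the next generation.
That pool ($300,000) passes entirely to Ruthie, the sole taker at the great-grandchildren's generation.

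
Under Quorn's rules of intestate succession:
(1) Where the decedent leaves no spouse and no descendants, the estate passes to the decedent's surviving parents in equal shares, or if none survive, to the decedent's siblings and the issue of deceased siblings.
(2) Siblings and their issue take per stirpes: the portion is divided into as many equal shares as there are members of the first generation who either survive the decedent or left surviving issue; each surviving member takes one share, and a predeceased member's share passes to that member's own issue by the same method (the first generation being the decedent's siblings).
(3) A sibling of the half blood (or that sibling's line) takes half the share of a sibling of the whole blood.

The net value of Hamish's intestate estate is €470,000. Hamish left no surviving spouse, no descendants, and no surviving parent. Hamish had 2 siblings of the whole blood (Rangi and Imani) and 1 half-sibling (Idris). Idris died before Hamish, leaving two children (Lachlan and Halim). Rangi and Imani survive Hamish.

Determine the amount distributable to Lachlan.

The entire €470,000 passes to the siblings and their issue.
Counting each half-blood sibling's line as half a unit, there are 5/2 units in €470,000, so one unit is €188,000. Whole-blood lines (Rangi and Imani) take €188,000 each; half-blood lines (Idris) take €94,000 each.
Idris's share (€94,000) is divided into 2 shares of €47,000: Lachlan and Halim each take €47,000.

Lachlan receives €47,000.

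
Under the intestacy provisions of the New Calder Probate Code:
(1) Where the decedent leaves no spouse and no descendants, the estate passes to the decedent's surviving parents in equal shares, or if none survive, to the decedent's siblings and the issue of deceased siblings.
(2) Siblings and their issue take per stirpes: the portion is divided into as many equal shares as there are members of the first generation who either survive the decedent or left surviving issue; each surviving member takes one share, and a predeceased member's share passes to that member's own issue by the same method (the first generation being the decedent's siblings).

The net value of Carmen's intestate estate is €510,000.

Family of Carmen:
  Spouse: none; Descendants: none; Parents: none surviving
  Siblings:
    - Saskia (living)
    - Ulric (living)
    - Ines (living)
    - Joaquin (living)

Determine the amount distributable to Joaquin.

Joaquin receives €127,500.

The entire €510,000 passes to the siblings and their issue.
That amount (€510,000) is divided into 4 shares of €127,500: Saskia, Ulric, Ines, and Joaquin each take €127,500.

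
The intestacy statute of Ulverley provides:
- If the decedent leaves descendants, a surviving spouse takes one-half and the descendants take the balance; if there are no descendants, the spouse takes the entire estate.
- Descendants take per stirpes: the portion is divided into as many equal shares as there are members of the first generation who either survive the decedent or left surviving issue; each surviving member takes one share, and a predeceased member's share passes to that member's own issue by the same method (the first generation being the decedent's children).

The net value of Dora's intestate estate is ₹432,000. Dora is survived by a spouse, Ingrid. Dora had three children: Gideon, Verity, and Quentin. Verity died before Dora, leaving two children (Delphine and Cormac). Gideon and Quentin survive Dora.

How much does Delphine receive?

Ingrid takes one-half of ₹432,000 = ₹216,000. The remaining ₹216,000 passes to the descendants.
The descendants' portion (₹216,000) is divided into 3 shares of ₹72,000: Gideon and Quentin each take ₹72,000; Verity's ₹72,000 share passes to Verity's issue.
Verity's share (₹72,000) is divided into 2 shares of ₹36,000: Delphine and Cormac each take ₹36,000.

Delphine receives ₹36,000.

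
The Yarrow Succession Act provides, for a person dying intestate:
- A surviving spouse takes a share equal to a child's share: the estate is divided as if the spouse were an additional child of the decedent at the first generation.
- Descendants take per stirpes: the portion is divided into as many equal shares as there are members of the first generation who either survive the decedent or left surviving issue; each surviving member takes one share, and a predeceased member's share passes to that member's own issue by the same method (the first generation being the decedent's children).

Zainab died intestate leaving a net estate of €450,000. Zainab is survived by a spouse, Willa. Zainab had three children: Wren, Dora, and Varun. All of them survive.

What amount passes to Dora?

Dora receives €112,500.

The spouse counts as an additional share at the children's level, so there are 4 primary shares of €112,500. Willa takes one such share (€112,500).
The children's combined portion (€337,500) is divided into 3 shares of €112,500: Wren, Dora, and Varun each take €112,500.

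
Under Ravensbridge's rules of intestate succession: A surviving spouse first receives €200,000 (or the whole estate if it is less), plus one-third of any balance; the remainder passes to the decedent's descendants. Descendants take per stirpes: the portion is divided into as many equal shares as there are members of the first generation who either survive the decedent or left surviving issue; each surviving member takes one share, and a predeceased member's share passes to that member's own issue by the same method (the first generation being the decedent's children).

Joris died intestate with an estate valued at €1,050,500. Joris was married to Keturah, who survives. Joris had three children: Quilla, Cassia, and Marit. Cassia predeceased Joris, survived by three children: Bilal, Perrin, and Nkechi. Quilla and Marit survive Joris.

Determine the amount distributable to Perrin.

Perrin receives €63,000.

Keturah first takes €200,000, leaving a balance of €850,500. Keturah then takes one-third of the balance (€283,500), for a total of €483,500. The remaining €567,000 passes to the descendants.
The descendants' portion (€567,000) is divided into 3 shares of €189,000: Quilla and Marit each take €189,000; Cassia's €189,000 share passes to Cassia's issue.
Cassia's share (€189,000) is divided into 3 shares of €63,000: Bilal, Perrin, and Nkechi each take €63,000.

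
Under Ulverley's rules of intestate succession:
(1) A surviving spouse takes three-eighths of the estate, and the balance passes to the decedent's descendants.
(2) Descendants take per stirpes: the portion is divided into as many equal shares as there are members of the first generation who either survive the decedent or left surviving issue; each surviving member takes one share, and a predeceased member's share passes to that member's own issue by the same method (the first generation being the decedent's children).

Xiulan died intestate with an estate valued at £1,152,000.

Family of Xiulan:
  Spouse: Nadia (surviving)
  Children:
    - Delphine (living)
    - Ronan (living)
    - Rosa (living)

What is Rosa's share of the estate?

Rosa receives £240,000.

Nadia takes three-eighths of £1,152,000 = £432,000. The remaining £720,000 passes to the descendants.
The descendants' portion (£720,000) is divided into 3 shares of £240,000: Delphine, Ronan, and Rosa each take £240,000.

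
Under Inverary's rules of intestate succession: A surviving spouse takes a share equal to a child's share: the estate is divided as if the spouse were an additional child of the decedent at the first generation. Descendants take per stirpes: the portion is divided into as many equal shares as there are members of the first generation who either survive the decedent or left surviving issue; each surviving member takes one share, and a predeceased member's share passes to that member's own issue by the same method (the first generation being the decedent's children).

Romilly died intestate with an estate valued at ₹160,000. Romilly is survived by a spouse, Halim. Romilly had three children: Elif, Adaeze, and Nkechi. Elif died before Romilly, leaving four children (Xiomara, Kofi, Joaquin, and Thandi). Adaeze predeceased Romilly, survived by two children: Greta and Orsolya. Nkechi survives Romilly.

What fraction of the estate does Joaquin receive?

The spouse counts as an additional share at the children's level, so there are 4 primary shares of ₹40,000. Halim takes one such share (₹40,000).
The children's combined portion (₹120,000) is divided into 3 shares of ₹40,000: Nkechi takes ₹40,000; Elif's ₹40,000 share passes to Elif's issue; Adaeze's ₹40,000 share passes to Adaeze's issue.
Elif's share (₹40,000) is divided into 4 shares of ₹10,000: Xiomara, Kofi, Joaquin, and Thandi each take ₹10,000.
Adaeze's share (₹40,000) is divided into 2 shares of ₹20,000: Greta and Orsolya each take ₹20,000.

Joaquin receives 1/16 of the estate.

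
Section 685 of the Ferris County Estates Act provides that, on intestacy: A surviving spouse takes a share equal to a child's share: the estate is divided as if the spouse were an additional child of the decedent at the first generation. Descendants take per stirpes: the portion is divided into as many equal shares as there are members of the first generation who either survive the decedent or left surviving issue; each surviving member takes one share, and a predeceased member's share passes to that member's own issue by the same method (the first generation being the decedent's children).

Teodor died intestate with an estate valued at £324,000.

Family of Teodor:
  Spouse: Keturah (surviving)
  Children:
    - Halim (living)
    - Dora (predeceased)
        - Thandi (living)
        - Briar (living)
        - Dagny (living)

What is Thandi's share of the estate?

The spouse counts as an additional share at the children's level, so there are 3 primary shares of £108,000. Keturah takes one such share (£108,000).
The children's combined portion (£216,000) is divided into 2 shares of £108,000: Halim takes £108,000; Dora's £108,000 share passes to Dora's issue.
Dora's share (£108,000) is divided into 3 shares of £36,000: Thandi, Briar, and Dagny each take £36,000.

Thandi receives £36,000.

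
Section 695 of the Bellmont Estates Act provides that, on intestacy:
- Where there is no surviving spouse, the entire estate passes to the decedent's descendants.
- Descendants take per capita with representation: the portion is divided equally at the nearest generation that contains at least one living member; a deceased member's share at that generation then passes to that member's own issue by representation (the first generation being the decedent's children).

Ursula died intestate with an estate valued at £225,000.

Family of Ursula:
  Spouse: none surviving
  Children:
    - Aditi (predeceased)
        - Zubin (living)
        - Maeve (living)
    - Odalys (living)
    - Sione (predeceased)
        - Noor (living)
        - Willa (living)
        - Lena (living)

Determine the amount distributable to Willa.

Willa receives £25,000.

The entire £225,000 passes to the descendants.
That amount (£225,000) is divided into 3 shares of £75,000: Odalys takes £75,000; Aditi's £75,000 share passes to Aditi's issue; Sione's £75,000 share passes to Sione's issue.
Aditi's share (£75,000) is divided into 2 shares of £37,500: Zubin and Maeve each take £37,500.
Sione's share (£75,000) is divided into 3 shares of £25,000: Noor, Willa, and Lena each take £25,000.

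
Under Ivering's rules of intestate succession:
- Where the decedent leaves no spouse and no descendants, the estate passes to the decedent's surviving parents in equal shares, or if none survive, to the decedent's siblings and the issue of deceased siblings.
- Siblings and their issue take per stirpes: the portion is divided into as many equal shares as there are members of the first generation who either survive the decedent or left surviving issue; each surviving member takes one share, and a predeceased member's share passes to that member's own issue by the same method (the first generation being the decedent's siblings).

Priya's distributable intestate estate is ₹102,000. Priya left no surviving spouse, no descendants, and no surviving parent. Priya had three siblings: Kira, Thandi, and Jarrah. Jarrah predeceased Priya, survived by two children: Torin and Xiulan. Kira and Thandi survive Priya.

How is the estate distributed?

Kira: ₹34,000; Thandi: ₹34,000; Torin: ₹17,000; Xiulan: ₹17,000

The entire ₹102,000 passes to the siblings and their issue.
That amount (₹102,000) is divided into 3 shares of ₹34,000: Kira and Thandi each take ₹34,000; Jarrah's ₹34,000 share passes to Jarrah's issue.
Jarrah's share (₹34,000) is divided into 2 shares of ₹17,000: Torin and Xiulan each take ₹17,000.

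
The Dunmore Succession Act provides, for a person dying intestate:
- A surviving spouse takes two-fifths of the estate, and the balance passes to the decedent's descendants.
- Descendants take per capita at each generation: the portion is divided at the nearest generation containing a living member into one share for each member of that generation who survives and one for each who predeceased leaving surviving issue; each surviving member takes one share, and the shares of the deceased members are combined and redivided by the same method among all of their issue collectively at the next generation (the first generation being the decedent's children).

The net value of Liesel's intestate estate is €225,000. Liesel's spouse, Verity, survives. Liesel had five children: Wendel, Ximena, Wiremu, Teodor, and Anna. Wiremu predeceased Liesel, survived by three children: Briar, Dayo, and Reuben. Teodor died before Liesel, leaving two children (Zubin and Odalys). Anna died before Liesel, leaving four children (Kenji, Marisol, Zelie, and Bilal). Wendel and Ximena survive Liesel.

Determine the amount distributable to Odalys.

Verity takes two-fifths of €225,000 = €90,000. The remaining €135,000 passes to the descendants.
The descendants' portion (€135,000) is divided at the children's generation into 5 shares of €27,000. Wendel and Ximena each take €27,000. The 3 shares of the deceased (Wiremu, Teodor, and Anna) are combined into a pool of €81,000.
That pool (€81,000) is divided at the grandchildren's generation equally among Briar, Dayo, Reuben, Zubin, Odalys, Kenji, Marisol, Zelie, and Bilal: €9,000 each.

Odalys receives €9,000.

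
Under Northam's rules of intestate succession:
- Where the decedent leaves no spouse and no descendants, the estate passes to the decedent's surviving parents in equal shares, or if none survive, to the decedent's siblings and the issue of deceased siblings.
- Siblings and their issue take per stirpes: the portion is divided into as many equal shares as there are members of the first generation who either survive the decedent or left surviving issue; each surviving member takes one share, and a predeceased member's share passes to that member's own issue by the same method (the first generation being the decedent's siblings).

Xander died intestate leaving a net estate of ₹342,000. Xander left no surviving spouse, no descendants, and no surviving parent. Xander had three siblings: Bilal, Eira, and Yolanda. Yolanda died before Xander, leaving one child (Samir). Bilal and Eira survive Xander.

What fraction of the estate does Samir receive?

Samir receives 1/3 of the estate.

The entire ₹342,000 passes to the siblings and their issue.
That amount (₹342,000) is divided into 3 shares of ₹114,000: Bilal and Eira each take ₹114,000; Yolanda's ₹114,000 share passes to Yolanda's issue.
Yolanda's share (₹114,000) passes entirely to Samir.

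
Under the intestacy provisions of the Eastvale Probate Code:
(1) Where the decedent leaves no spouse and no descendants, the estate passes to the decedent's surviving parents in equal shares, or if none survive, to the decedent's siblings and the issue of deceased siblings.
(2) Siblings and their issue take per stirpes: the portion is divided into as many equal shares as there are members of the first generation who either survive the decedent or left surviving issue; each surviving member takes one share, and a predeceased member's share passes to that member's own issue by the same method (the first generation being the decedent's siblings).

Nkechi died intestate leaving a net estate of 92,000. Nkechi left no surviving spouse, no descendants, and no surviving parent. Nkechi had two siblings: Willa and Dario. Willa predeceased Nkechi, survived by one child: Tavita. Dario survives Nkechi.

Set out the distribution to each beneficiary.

The entire 92,000 passes to the siblings and their issue.
That amount (92,000) is divided into 2 shares of 46,000: Dario takes 46,000; Willa's 46,000 share passes to Willa's issue.
Willa's share (46,000) passes entirely to Tavita.

Tavita: 46,000; Dario: 46,000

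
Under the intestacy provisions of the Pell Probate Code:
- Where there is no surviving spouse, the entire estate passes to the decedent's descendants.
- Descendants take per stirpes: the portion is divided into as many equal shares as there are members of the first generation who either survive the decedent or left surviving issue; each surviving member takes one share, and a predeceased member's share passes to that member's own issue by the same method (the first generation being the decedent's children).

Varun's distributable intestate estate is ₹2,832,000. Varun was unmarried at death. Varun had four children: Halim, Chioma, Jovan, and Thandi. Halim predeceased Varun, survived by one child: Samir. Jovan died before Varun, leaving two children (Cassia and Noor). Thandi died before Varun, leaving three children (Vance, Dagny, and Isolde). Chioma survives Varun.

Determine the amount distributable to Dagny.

The entire ₹2,832,000 passes to the descendants.
That amount (₹2,832,000) is divided into 4 shares of ₹708,000: Chioma takes ₹708,000; Halim's ₹708,000 share passes to Halim's issue; Jovan's ₹708,000 share passes to Jovan's issue; Thandi's ₹708,000 share passes to Thandi's issue.
Halim's share (₹708,000) passes entirely to Samir.
Jovan's share (₹708,000) is divided into 2 shares of ₹354,000: Cassia and Noor each take ₹354,000.
Thandi's share (₹708,000) is divided into 3 shares of ₹236,000: Vance, Dagny, and Isolde each take ₹236,000.

Dagny receives ₹236,000.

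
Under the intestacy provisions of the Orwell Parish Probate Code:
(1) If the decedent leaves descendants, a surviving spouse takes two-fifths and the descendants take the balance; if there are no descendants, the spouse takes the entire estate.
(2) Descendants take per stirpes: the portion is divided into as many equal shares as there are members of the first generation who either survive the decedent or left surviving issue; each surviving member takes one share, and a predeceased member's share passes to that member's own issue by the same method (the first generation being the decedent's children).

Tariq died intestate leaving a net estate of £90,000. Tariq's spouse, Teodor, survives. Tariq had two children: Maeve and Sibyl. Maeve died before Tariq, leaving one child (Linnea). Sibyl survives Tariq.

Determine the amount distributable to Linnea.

Teodor takes two-fifths of £90,000 = £36,000. The remaining £54,000 passes to the descendants.
The descendants' portion (£54,000) is divided into 2 shares of £27,000: Sibyl takes £27,000; Maeve's £27,000 share passes to Maeve's issue.
Maeve's share (£27,000) passes entirely to Linnea.

Linnea receives £27,000.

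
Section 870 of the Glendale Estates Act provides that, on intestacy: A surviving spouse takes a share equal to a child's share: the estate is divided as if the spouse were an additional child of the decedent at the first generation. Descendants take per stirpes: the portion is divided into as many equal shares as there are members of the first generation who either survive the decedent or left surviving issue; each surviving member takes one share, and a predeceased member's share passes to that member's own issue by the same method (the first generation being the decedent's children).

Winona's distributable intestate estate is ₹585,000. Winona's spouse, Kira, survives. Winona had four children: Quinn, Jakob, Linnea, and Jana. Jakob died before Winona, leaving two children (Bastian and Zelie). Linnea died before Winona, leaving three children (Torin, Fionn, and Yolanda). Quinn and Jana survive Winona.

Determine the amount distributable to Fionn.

The spouse counts as an additional share at the children's level, so there are 5 primary shares of ₹117,000. Kira takes one such share (₹117,000).
The children's combined portion (₹468,000) is divided into 4 shares of ₹117,000: Quinn and Jana each take ₹117,000; Jakob's ₹117,000 share passes to Jakob's issue; Linnea's ₹117,000 share passes to Linnea's issue.
Jakob's share (₹117,000) is divided into 2 shares of ₹58,500: Bastian and Zelie each take ₹58,500.
Linnea's share (₹117,000) is divided into 3 shares of ₹39,000: Torin, Fionn, and Yolanda each take ₹39,000.

Fionn receives ₹39,000.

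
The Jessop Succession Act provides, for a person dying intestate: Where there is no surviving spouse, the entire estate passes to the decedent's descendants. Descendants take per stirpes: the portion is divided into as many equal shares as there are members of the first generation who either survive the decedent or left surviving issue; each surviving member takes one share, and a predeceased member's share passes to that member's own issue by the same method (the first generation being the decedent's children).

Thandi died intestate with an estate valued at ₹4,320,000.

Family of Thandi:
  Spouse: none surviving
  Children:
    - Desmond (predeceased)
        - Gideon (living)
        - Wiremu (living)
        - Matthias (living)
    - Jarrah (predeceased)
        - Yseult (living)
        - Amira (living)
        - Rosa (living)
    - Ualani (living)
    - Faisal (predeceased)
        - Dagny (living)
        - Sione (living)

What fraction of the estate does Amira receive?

Amira receives 1/12 of the estate.

The entire ₹4,320,000 passes to the descendants.
That amount (₹4,320,000) is divided into 4 shares of ₹1,080,000: Ualani takes ₹1,080,000; Desmond's ₹1,080,000 share passes to Desmond's issue; Jarrah's ₹1,080,000 share passes to Jarrah's issue; Faisal's ₹1,080,000 share passes to Faisal's issue.
Desmond's share (₹1,080,000) is divided into 3 shares of ₹360,000: Gideon, Wiremu, and Matthias each take ₹360,000.
Jarrah's share (₹1,080,000) is divided into 3 shares of ₹360,000: Yseult, Amira, and Rosa each take ₹360,000.
Faisal's share (₹1,080,000) is divided into 2 shares of ₹540,000: Dagny and Sione each take ₹540,000.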